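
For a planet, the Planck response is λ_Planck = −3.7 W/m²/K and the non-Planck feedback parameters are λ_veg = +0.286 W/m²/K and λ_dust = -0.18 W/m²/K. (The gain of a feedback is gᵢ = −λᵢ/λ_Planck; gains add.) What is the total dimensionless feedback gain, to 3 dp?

Convert to gains: g_veg = 0.286/3.7 = 0.0773; g_dust = -0.18/3.7 = -0.04865.
Total gain g = 0.02865.

0.029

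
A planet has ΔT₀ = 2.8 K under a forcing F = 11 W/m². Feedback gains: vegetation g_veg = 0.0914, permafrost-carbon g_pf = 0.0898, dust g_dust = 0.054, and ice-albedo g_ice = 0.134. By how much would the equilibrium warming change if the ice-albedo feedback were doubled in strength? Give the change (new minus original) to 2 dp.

Original: g = 0.3692, ΔT = 2.8/(1−0.3692) = 4.4388 K.
With doubled ice-albedo: g' = 0.5032, ΔT' = 2.8/(1−0.5032) = 5.6361 K.
Change = 5.6361 − 4.4388 = 1.20 K.

1.20 K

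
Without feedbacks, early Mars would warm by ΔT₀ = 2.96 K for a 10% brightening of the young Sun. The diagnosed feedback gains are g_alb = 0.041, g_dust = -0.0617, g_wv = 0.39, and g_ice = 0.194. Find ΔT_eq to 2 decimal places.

Total gain g = 0.041 − 0.0617 + 0.39 + 0.194 = 0.5633.
Amplification A = 1/(1 − 0.5633) = 2.29.
ΔT = 2.96 × 2.29 = 6.78 K.

6.78 K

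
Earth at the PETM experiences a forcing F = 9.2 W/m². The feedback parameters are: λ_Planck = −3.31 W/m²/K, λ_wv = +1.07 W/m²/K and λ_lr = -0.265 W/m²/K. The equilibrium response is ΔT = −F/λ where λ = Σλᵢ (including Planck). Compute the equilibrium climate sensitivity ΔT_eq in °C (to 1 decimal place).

Net feedback parameter λ = (−3.31) + (+1.07) + (-0.265) = -2.505 W/m²/K.
ΔT = −F/λ = −9.2/(-2.505) = 3.7 °C.

3.7 °C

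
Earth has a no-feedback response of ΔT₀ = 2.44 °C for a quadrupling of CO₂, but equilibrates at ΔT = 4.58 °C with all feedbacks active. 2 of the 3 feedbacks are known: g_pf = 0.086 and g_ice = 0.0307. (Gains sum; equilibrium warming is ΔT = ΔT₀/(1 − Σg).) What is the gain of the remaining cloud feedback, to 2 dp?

Amplification A = ΔT/ΔT₀ = 4.58/2.44 = 1.877.
Total gain g = 1 − 1/A = 1 − 1/1.877 = 0.4672.
Known gains sum to 0.086 + 0.0307 = 0.1167.
g_cld = 0.4672 − 0.1167 = 0.35.

0.35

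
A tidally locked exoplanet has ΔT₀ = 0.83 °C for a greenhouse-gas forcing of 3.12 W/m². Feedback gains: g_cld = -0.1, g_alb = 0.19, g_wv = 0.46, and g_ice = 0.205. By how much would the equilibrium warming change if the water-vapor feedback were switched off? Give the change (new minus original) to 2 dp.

Original: g = 0.755, ΔT = 0.83/(1−0.755) = 3.3878 °C.
Without water-vapor: g' = 0.295, ΔT' = 0.83/(1−0.295) = 1.1773 °C.
Change = 1.1773 − 3.3878 = -2.21 °C.

-2.21 °C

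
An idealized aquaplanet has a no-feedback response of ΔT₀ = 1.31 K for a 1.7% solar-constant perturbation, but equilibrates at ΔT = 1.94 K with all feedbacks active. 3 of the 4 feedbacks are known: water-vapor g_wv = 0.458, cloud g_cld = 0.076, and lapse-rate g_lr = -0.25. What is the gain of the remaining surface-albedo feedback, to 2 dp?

Amplification A = ΔT/ΔT₀ = 1.94/1.31 = 1.481.
Total gain g = 1 − 1/A = 1 − 1/1.481 = 0.3248.
Known gains sum to 0.458 + 0.076 − 0.25 = 0.284.
g_alb = 0.3248 − 0.284 = 0.04.

0.04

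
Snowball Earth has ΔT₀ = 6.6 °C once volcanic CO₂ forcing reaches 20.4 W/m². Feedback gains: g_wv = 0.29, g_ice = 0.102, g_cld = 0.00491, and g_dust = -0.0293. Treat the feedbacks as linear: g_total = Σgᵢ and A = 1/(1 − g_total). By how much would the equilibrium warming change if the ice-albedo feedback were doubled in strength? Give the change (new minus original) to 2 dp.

2.01 °C

Original: g = 0.36761, ΔT = 6.6/(1−0.36761) = 10.4366 °C.
With doubled ice-albedo: g' = 0.46961, ΔT' = 6.6/(1−0.46961) = 12.4437 °C.
Change = 12.4437 − 10.4366 = 2.01 °C.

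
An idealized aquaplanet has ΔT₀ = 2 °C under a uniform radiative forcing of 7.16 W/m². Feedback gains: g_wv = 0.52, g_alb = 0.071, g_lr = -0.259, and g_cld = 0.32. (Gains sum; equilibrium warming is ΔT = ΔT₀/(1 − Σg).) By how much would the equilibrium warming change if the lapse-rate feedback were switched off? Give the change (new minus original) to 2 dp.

16.72 °C

Original: g = 0.652, ΔT = 2/(1−0.652) = 5.7471 °C.
Without lapse-rate: g' = 0.911, ΔT' = 2/(1−0.911) = 22.4719 °C.
Change = 22.4719 − 5.7471 = 16.72 °C.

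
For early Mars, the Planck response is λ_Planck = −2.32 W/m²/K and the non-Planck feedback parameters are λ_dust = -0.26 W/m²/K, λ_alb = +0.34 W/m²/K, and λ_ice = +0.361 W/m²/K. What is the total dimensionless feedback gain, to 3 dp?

0.190

Convert to gains: g_dust = -0.26/2.32 = -0.1121; g_alb = 0.34/2.32 = 0.1466; g_ice = 0.361/2.32 = 0.1556.
Total gain g = 0.1901.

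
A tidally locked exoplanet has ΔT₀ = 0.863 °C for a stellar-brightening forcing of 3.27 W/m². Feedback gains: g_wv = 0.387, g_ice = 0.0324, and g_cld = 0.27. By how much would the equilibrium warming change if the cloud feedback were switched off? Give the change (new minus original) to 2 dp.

Original: g = 0.6894, ΔT = 0.863/(1−0.6894) = 2.7785 °C.
Without cloud: g' = 0.4194, ΔT' = 0.863/(1−0.4194) = 1.4864 °C.
Change = 1.4864 − 2.7785 = -1.29 °C.

-1.29 °C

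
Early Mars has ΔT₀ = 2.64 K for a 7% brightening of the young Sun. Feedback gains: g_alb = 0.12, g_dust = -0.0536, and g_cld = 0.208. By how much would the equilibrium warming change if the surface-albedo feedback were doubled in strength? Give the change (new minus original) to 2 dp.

0.72 K

Original: g = 0.2744, ΔT = 2.64/(1−0.2744) = 3.6384 K.
With doubled surface-albedo: g' = 0.3944, ΔT' = 2.64/(1−0.3944) = 4.3593 K.
Change = 4.3593 − 3.6384 = 0.72 K.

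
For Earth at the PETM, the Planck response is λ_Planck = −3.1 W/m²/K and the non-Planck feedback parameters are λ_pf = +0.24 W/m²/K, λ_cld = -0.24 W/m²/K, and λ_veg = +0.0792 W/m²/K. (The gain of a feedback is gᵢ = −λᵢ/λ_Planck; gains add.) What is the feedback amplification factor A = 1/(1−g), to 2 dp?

1.03

Convert to gains: g_pf = 0.24/3.1 = 0.07742; g_cld = -0.24/3.1 = -0.07742; g_veg = 0.0792/3.1 = 0.02555.
Total gain g = 0.02555.
A = 1/(1 − 0.02555) = 1.03.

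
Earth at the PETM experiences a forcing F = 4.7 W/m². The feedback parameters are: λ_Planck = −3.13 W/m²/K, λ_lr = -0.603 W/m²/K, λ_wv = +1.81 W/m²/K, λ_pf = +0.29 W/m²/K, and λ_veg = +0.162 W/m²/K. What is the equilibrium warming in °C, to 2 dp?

Net feedback parameter λ = (−3.13) + (-0.603) + (+1.81) + (+0.29) + (+0.162) = -1.471 W/m²/K.
ΔT = −F/λ = −4.7/(-1.471) = 3.20 °C.

3.20 °C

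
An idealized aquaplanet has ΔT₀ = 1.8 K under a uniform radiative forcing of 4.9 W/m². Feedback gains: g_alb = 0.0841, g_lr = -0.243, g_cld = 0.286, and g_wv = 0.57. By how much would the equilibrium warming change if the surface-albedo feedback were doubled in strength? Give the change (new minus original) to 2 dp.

Original: g = 0.6971, ΔT = 1.8/(1−0.6971) = 5.9426 K.
With doubled surface-albedo: g' = 0.7812, ΔT' = 1.8/(1−0.7812) = 8.2267 K.
Change = 8.2267 − 5.9426 = 2.28 K.

2.28 K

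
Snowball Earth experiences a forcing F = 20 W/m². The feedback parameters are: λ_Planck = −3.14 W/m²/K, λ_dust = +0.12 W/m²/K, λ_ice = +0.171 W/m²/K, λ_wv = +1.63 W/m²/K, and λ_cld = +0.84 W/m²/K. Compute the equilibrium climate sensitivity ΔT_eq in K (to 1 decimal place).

52.8 K

Net feedback parameter λ = (−3.14) + (+0.12) + (+0.171) + (+1.63) + (+0.84) = -0.379 W/m²/K.
ΔT = −F/λ = −20/(-0.379) = 52.8 K.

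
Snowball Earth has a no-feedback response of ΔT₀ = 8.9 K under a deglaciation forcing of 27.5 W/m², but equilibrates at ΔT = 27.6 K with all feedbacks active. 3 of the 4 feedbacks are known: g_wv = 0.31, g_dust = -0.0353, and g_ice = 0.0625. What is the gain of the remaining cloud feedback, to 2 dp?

0.34

Amplification A = ΔT/ΔT₀ = 27.6/8.9 = 3.101.
Total gain g = 1 − 1/A = 1 − 1/3.101 = 0.6775.
Known gains sum to 0.31 − 0.0353 + 0.0625 = 0.3372.
g_cld = 0.6775 − 0.3372 = 0.34.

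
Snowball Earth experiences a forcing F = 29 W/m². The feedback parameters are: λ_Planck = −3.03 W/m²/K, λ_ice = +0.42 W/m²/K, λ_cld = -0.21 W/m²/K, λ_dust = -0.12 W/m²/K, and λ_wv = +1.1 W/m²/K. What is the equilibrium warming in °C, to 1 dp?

Net feedback parameter λ = (−3.03) + (+0.42) + (-0.21) + (-0.12) + (+1.1) = -1.84 W/m²/K.
ΔT = −F/λ = −29/(-1.84) = 15.8 °C.

15.8 °C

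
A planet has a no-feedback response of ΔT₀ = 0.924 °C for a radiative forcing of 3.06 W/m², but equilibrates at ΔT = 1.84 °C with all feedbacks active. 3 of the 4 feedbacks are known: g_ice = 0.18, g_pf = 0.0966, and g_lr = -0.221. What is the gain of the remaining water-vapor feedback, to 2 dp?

0.44

Amplification A = ΔT/ΔT₀ = 1.84/0.924 = 1.991.
Total gain g = 1 − 1/A = 1 − 1/1.991 = 0.4977.
Known gains sum to 0.18 + 0.0966 − 0.221 = 0.0556.
g_wv = 0.4977 − 0.0556 = 0.44.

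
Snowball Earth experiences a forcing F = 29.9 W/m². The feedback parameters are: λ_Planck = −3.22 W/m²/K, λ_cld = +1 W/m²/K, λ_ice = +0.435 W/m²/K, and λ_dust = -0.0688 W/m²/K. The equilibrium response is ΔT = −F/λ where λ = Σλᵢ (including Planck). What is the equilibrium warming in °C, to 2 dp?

Net feedback parameter λ = (−3.22) + (+1) + (+0.435) + (-0.0688) = -1.8538 W/m²/K.
ΔT = −F/λ = −29.9/(-1.8538) = 16.13 °C.

16.13 °C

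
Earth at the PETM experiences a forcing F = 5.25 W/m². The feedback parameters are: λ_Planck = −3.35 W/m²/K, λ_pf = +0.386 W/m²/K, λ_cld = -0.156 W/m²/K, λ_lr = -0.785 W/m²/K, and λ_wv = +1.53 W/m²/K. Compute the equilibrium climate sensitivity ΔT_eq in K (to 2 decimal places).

2.21 K

Net feedback parameter λ = (−3.35) + (+0.386) + (-0.156) + (-0.785) + (+1.53) = -2.375 W/m²/K.
ΔT = −F/λ = −5.25/(-2.375) = 2.21 K.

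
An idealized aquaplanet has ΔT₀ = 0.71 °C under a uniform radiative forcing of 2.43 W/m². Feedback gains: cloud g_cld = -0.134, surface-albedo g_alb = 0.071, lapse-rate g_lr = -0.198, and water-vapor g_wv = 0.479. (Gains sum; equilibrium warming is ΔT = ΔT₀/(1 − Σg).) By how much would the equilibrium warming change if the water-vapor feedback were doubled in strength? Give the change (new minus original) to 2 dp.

1.44 °C

Original: g = 0.218, ΔT = 0.71/(1−0.218) = 0.9079 °C.
With doubled water-vapor: g' = 0.697, ΔT' = 0.71/(1−0.697) = 2.3432 °C.
Change = 2.3432 − 0.9079 = 1.44 °C.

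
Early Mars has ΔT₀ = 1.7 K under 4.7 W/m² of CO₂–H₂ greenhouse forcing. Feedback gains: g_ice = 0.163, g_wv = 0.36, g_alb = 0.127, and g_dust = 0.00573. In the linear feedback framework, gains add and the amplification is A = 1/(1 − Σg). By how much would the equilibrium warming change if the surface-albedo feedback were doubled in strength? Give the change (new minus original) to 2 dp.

2.89 K

Original: g = 0.65573, ΔT = 1.7/(1−0.65573) = 4.9380 K.
With doubled surface-albedo: g' = 0.78273, ΔT' = 1.7/(1−0.78273) = 7.8244 K.
Change = 7.8244 − 4.9380 = 2.89 K.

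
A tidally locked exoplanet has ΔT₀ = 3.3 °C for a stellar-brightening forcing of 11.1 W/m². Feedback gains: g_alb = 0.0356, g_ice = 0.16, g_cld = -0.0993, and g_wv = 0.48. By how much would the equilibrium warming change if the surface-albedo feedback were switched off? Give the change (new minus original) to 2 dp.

Original: g = 0.5763, ΔT = 3.3/(1−0.5763) = 7.7885 °C.
Without surface-albedo: g' = 0.5407, ΔT' = 3.3/(1−0.5407) = 7.1848 °C.
Change = 7.1848 − 7.7885 = -0.60 °C.

-0.60 °C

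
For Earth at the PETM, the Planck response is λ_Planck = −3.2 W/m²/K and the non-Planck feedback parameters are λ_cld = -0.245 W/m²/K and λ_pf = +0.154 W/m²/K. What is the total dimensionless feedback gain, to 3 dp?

-0.028

Convert to gains: g_cld = -0.245/3.2 = -0.07656; g_pf = 0.154/3.2 = 0.04812.
Total gain g = -0.02844.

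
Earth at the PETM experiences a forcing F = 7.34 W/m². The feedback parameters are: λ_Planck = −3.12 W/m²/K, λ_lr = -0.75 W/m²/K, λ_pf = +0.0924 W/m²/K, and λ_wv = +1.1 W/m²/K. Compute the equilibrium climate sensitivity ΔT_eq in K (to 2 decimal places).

Net feedback parameter λ = (−3.12) + (-0.75) + (+0.0924) + (+1.1) = -2.6776 W/m²/K.
ΔT = −F/λ = −7.34/(-2.6776) = 2.74 K.

2.74 K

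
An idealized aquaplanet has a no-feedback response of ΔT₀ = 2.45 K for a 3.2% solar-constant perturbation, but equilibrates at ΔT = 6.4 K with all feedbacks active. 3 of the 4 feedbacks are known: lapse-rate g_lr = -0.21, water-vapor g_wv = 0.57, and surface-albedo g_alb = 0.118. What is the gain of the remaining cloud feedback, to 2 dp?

0.14

Amplification A = ΔT/ΔT₀ = 6.4/2.45 = 2.612.
Total gain g = 1 − 1/A = 1 − 1/2.612 = 0.6172.
Known gains sum to -0.21 + 0.57 + 0.118 = 0.478.
g_cld = 0.6172 − 0.478 = 0.14.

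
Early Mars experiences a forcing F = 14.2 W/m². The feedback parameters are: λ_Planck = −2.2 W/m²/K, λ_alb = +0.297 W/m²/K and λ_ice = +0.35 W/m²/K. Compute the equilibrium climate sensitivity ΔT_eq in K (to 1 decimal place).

9.1 K

Net feedback parameter λ = (−2.2) + (+0.297) + (+0.35) = -1.553 W/m²/K.
ΔT = −F/λ = −14.2/(-1.553) = 9.1 K.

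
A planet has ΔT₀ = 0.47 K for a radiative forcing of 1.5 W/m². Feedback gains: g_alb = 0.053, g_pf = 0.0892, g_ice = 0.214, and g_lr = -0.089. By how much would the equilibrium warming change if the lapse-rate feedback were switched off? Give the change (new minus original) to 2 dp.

Original: g = 0.2672, ΔT = 0.47/(1−0.2672) = 0.6414 K.
Without lapse-rate: g' = 0.3562, ΔT' = 0.47/(1−0.3562) = 0.7300 K.
Change = 0.7300 − 0.6414 = 0.09 K.

0.09 K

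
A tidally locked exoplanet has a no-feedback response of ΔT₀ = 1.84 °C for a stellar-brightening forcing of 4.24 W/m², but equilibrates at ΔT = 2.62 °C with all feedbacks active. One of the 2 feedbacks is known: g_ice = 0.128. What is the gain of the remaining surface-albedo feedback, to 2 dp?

Amplification A = ΔT/ΔT₀ = 2.62/1.84 = 1.424.
Total gain g = 1 − 1/A = 1 − 1/1.424 = 0.2978.
The known gain is 0.128.
g_alb = 0.2978 − 0.128 = 0.17.

0.17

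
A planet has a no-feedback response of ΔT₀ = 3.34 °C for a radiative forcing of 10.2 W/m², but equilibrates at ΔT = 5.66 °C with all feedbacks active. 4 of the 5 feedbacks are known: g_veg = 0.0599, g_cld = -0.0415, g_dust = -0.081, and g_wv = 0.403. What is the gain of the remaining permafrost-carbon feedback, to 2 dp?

0.07

Amplification A = ΔT/ΔT₀ = 5.66/3.34 = 1.695.
Total gain g = 1 − 1/A = 1 − 1/1.695 = 0.41.
Known gains sum to 0.0599 − 0.0415 − 0.081 + 0.403 = 0.3404.
g_pf = 0.41 − 0.3404 = 0.07.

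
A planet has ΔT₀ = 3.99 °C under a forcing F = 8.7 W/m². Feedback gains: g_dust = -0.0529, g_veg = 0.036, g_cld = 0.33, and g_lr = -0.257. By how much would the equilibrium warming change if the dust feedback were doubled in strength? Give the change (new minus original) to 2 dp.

-0.22 °C

Original: g = 0.0561, ΔT = 3.99/(1−0.0561) = 4.2271 °C.
With doubled dust: g' = 0.0032, ΔT' = 3.99/(1−0.0032) = 4.0028 °C.
Change = 4.0028 − 4.2271 = -0.22 °C.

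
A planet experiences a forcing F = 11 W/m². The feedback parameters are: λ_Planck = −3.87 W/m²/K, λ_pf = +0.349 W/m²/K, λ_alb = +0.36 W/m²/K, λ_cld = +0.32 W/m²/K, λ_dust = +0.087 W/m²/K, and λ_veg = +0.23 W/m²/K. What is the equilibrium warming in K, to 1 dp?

Net feedback parameter λ = (−3.87) + (+0.349) + (+0.36) + (+0.32) + (+0.087) + (+0.23) = -2.524 W/m²/K.
ΔT = −F/λ = −11/(-2.524) = 4.4 K.

4.4 K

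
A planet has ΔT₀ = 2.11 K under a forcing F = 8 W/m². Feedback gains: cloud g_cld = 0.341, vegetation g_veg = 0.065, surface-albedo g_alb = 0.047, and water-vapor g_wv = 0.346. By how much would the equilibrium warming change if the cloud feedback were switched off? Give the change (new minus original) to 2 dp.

-6.60 K

Original: g = 0.799, ΔT = 2.11/(1−0.799) = 10.4975 K.
Without cloud: g' = 0.458, ΔT' = 2.11/(1−0.458) = 3.8930 K.
Change = 3.8930 − 10.4975 = -6.60 K.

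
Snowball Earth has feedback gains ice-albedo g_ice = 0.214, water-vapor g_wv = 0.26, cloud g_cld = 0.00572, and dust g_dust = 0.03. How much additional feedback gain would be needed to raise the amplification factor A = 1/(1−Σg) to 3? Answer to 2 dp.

Current total gain = 0.50972.
Target gain for A = 3: g* = 1 − 1/3 = 0.6667.
Additional gain needed = 0.6667 − 0.50972 = 0.16.

0.16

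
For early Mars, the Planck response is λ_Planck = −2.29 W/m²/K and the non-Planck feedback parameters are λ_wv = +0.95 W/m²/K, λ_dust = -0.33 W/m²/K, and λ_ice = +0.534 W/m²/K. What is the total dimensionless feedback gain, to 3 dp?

Convert to gains: g_wv = 0.95/2.29 = 0.4148; g_dust = -0.33/2.29 = -0.1441; g_ice = 0.534/2.29 = 0.2332.
Total gain g = 0.5039.

0.504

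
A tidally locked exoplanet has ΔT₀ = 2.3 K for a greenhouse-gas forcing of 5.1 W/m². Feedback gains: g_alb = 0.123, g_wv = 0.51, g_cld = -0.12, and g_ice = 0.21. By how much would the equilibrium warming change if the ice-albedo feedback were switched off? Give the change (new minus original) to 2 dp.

-3.58 K

Original: g = 0.723, ΔT = 2.3/(1−0.723) = 8.3032 K.
Without ice-albedo: g' = 0.513, ΔT' = 2.3/(1−0.513) = 4.7228 K.
Change = 4.7228 − 8.3032 = -3.58 K.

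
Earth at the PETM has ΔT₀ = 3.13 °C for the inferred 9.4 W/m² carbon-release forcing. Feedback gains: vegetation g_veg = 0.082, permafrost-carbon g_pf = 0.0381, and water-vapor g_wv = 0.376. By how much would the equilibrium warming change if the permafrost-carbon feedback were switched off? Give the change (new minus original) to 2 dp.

Original: g = 0.4961, ΔT = 3.13/(1−0.4961) = 6.2115 °C.
Without permafrost-carbon: g' = 0.458, ΔT' = 3.13/(1−0.458) = 5.7749 °C.
Change = 5.7749 − 6.2115 = -0.44 °C.

-0.44 °C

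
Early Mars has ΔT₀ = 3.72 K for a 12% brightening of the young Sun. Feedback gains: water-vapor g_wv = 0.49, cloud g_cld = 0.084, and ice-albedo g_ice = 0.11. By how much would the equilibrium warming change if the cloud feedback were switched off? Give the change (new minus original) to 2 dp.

Original: g = 0.684, ΔT = 3.72/(1−0.684) = 11.7722 K.
Without cloud: g' = 0.6, ΔT' = 3.72/(1−0.6) = 9.3000 K.
Change = 9.3000 − 11.7722 = -2.47 K.

-2.47 K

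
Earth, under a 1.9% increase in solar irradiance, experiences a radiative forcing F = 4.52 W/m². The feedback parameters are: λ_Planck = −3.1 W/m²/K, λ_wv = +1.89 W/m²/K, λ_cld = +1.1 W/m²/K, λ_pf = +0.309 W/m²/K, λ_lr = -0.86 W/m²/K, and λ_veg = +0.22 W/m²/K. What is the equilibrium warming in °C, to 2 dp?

Net feedback parameter λ = (−3.1) + (+1.89) + (+1.1) + (+0.309) + (-0.86) + (+0.22) = -0.441 W/m²/K.
ΔT = −F/λ = −4.52/(-0.441) = 10.25 °C.

10.25 °C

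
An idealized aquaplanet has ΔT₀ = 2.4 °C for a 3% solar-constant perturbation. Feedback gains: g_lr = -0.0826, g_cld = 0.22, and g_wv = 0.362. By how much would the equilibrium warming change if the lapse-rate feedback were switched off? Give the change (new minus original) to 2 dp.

Original: g = 0.4994, ΔT = 2.4/(1−0.4994) = 4.7942 °C.
Without lapse-rate: g' = 0.582, ΔT' = 2.4/(1−0.582) = 5.7416 °C.
Change = 5.7416 − 4.7942 = 0.95 °C.

0.95 °C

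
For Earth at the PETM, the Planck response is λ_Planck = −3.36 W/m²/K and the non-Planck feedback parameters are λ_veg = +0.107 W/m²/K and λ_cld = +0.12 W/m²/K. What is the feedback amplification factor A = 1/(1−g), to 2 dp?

Convert to gains: g_veg = 0.107/3.36 = 0.03185; g_cld = 0.12/3.36 = 0.03571.
Total gain g = 0.06756.
A = 1/(1 − 0.06756) = 1.07.

1.07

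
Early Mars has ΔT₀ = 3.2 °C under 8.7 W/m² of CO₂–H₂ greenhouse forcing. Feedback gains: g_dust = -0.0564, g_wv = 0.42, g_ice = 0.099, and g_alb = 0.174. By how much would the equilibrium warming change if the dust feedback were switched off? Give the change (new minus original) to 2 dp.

Original: g = 0.6366, ΔT = 3.2/(1−0.6366) = 8.8057 °C.
Without dust: g' = 0.693, ΔT' = 3.2/(1−0.693) = 10.4235 °C.
Change = 10.4235 − 8.8057 = 1.62 °C.

1.62 °C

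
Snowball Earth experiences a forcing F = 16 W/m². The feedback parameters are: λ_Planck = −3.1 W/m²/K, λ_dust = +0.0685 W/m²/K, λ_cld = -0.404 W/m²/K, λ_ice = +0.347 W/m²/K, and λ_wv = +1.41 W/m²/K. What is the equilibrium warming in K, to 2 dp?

9.53 K

Net feedback parameter λ = (−3.1) + (+0.0685) + (-0.404) + (+0.347) + (+1.41) = -1.6785 W/m²/K.
ΔT = −F/λ = −16/(-1.6785) = 9.53 K.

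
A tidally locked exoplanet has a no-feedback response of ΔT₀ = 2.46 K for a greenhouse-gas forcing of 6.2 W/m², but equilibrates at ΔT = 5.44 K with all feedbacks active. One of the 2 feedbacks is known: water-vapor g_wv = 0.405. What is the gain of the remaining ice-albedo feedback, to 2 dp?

0.14

Amplification A = ΔT/ΔT₀ = 5.44/2.46 = 2.211.
Total gain g = 1 − 1/A = 1 − 1/2.211 = 0.5477.
The known gain is 0.405.
g_ice = 0.5477 − 0.405 = 0.14.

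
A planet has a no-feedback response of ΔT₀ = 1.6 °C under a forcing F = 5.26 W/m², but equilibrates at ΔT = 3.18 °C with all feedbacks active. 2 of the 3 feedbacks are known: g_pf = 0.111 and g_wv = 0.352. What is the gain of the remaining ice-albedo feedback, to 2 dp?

Amplification A = ΔT/ΔT₀ = 3.18/1.6 = 1.988.
Total gain g = 1 − 1/A = 1 − 1/1.988 = 0.497.
Known gains sum to 0.111 + 0.352 = 0.463.
g_ice = 0.497 − 0.463 = 0.03.

0.03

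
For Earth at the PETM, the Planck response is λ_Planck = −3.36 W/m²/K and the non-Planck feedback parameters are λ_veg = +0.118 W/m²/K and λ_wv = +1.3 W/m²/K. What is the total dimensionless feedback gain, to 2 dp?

0.42

Convert to gains: g_veg = 0.118/3.36 = 0.03512; g_wv = 1.3/3.36 = 0.3869.
Total gain g = 0.42202.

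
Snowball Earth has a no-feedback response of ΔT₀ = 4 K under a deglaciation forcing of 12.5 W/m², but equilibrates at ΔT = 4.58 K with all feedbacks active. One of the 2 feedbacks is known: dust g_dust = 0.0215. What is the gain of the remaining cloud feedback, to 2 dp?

0.11

Amplification A = ΔT/ΔT₀ = 4.58/4 = 1.145.
Total gain g = 1 − 1/A = 1 − 1/1.145 = 0.1266.
The known gain is 0.0215.
g_cld = 0.1266 − 0.0215 = 0.11.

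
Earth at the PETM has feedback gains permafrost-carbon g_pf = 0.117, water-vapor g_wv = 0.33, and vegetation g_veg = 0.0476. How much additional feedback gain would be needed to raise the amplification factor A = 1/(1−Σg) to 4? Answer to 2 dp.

Current total gain = 0.4946.
Target gain for A = 4: g* = 1 − 1/4 = 0.75.
Additional gain needed = 0.75 − 0.4946 = 0.26.

0.26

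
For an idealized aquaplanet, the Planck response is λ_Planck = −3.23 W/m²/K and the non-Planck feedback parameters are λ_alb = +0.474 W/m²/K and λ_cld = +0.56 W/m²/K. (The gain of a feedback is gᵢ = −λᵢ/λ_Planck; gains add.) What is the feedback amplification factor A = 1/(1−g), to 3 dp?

Convert to gains: g_alb = 0.474/3.23 = 0.1467; g_cld = 0.56/3.23 = 0.1734.
Total gain g = 0.3201.
A = 1/(1 − 0.3201) = 1.471.

1.471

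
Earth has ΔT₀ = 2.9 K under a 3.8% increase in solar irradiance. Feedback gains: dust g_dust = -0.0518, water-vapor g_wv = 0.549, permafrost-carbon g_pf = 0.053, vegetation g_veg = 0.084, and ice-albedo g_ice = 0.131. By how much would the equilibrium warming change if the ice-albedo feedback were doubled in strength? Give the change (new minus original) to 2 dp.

15.59 K

Original: g = 0.7652, ΔT = 2.9/(1−0.7652) = 12.3509 K.
With doubled ice-albedo: g' = 0.8962, ΔT' = 2.9/(1−0.8962) = 27.9383 K.
Change = 27.9383 − 12.3509 = 15.59 K.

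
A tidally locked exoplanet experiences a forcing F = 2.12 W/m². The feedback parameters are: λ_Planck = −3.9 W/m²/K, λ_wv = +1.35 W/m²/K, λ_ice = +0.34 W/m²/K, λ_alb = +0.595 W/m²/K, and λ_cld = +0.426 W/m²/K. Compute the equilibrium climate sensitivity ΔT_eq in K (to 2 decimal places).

Net feedback parameter λ = (−3.9) + (+1.35) + (+0.34) + (+0.595) + (+0.426) = -1.189 W/m²/K.
ΔT = −F/λ = −2.12/(-1.189) = 1.78 K.

1.78 K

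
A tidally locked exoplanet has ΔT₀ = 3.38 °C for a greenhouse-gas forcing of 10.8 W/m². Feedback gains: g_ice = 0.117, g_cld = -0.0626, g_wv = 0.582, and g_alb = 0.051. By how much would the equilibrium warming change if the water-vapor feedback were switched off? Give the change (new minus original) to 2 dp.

-7.03 °C

Original: g = 0.6874, ΔT = 3.38/(1−0.6874) = 10.8125 °C.
Without water-vapor: g' = 0.1054, ΔT' = 3.38/(1−0.1054) = 3.7782 °C.
Change = 3.7782 − 10.8125 = -7.03 °C.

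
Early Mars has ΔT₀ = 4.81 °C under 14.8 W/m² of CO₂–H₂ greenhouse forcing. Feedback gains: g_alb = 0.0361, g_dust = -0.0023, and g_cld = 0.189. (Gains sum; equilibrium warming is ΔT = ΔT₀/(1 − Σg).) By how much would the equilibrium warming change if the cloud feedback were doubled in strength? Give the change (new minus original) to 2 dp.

1.99 °C

Original: g = 0.2228, ΔT = 4.81/(1−0.2228) = 6.1889 °C.
With doubled cloud: g' = 0.4118, ΔT' = 4.81/(1−0.4118) = 8.1775 °C.
Change = 8.1775 − 6.1889 = 1.99 °C.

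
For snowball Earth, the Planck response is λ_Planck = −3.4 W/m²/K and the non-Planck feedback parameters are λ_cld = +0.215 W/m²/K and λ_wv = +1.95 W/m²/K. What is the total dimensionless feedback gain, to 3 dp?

0.637

Convert to gains: g_cld = 0.215/3.4 = 0.06324; g_wv = 1.95/3.4 = 0.5735.
Total gain g = 0.63674.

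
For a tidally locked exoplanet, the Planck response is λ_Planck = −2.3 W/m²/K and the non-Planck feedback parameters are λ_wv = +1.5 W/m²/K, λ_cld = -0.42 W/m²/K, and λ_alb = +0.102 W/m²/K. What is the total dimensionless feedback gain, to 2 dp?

0.51

Convert to gains: g_wv = 1.5/2.3 = 0.6522; g_cld = -0.42/2.3 = -0.1826; g_alb = 0.102/2.3 = 0.04435.
Total gain g = 0.51395.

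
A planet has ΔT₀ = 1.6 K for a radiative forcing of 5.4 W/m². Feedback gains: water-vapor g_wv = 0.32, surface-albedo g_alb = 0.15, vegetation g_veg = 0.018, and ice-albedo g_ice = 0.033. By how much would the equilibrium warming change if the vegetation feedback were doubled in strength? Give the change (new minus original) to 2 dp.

Original: g = 0.521, ΔT = 1.6/(1−0.521) = 3.3403 K.
With doubled vegetation: g' = 0.539, ΔT' = 1.6/(1−0.539) = 3.4707 K.
Change = 3.4707 − 3.3403 = 0.13 K.

0.13 K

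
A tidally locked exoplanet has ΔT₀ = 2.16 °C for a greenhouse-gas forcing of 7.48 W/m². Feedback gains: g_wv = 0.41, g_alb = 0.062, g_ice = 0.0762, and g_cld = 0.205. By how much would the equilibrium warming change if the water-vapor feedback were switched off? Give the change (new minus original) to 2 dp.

-5.46 °C

Original: g = 0.7532, ΔT = 2.16/(1−0.7532) = 8.7520 °C.
Without water-vapor: g' = 0.3432, ΔT' = 2.16/(1−0.3432) = 3.2887 °C.
Change = 3.2887 − 8.7520 = -5.46 °C.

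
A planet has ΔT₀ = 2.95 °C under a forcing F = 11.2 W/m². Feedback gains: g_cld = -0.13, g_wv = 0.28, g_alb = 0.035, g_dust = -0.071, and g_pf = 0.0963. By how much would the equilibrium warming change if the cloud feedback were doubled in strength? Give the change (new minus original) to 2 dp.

-0.53 °C

Original: g = 0.2103, ΔT = 2.95/(1−0.2103) = 3.7356 °C.
With doubled cloud: g' = 0.0803, ΔT' = 2.95/(1−0.0803) = 3.2076 °C.
Change = 3.2076 − 3.7356 = -0.53 °C.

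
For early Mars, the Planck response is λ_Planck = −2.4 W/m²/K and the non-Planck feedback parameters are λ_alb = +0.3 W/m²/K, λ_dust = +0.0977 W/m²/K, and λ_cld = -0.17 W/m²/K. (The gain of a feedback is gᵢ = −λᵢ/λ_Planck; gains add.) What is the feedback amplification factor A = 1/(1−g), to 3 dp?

Convert to gains: g_alb = 0.3/2.4 = 0.125; g_dust = 0.0977/2.4 = 0.04071; g_cld = -0.17/2.4 = -0.07083.
Total gain g = 0.09488.
A = 1/(1 − 0.09488) = 1.105.

1.105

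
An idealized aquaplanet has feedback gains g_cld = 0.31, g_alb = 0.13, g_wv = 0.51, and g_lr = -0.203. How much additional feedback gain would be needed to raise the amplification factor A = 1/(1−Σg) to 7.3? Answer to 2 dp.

Current total gain = 0.747.
Target gain for A = 7.3: g* = 1 − 1/7.3 = 0.863.
Additional gain needed = 0.863 − 0.747 = 0.12.

0.12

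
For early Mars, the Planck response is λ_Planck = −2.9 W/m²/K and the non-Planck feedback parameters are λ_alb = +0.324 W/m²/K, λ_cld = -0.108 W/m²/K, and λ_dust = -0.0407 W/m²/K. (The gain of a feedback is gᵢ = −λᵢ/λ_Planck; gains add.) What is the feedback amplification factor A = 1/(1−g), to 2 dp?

Convert to gains: g_alb = 0.324/2.9 = 0.1117; g_cld = -0.108/2.9 = -0.03724; g_dust = -0.0407/2.9 = -0.01403.
Total gain g = 0.06043.
A = 1/(1 − 0.06043) = 1.06.

1.06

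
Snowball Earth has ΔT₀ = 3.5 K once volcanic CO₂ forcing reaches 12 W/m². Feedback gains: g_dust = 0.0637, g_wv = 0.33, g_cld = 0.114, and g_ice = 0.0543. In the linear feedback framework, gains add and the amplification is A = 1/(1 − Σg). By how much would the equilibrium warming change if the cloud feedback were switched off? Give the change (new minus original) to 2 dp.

Original: g = 0.562, ΔT = 3.5/(1−0.562) = 7.9909 K.
Without cloud: g' = 0.448, ΔT' = 3.5/(1−0.448) = 6.3406 K.
Change = 6.3406 − 7.9909 = -1.65 K.

-1.65 K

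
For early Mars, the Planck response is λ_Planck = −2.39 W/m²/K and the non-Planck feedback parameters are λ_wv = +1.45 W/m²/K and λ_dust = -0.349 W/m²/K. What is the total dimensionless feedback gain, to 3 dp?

Convert to gains: g_wv = 1.45/2.39 = 0.6067; g_dust = -0.349/2.39 = -0.146.
Total gain g = 0.4607.

0.461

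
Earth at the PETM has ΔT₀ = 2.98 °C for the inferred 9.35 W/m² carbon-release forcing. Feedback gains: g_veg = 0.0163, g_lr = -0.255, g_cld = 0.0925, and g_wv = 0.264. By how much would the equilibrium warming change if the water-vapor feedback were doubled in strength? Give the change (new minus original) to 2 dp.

Original: g = 0.1178, ΔT = 2.98/(1−0.1178) = 3.3779 °C.
With doubled water-vapor: g' = 0.3818, ΔT' = 2.98/(1−0.3818) = 4.8204 °C.
Change = 4.8204 − 3.3779 = 1.44 °C.

1.44 °C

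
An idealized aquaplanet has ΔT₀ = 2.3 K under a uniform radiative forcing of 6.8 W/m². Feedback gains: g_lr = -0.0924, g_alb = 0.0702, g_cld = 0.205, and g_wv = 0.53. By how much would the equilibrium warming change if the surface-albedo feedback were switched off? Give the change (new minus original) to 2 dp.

Original: g = 0.7128, ΔT = 2.3/(1−0.7128) = 8.0084 K.
Without surface-albedo: g' = 0.6426, ΔT' = 2.3/(1−0.6426) = 6.4354 K.
Change = 6.4354 − 8.0084 = -1.57 K.

-1.57 K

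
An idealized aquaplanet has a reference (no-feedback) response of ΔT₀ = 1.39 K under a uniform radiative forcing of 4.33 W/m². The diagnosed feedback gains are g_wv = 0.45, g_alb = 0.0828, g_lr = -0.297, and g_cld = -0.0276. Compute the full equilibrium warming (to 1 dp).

Total gain g = 0.45 + 0.0828 − 0.297 − 0.0276 = 0.2082.
Amplification A = 1/(1 − 0.2082) = 1.263.
ΔT = 1.39 × 1.263 = 1.8 K.

1.8 K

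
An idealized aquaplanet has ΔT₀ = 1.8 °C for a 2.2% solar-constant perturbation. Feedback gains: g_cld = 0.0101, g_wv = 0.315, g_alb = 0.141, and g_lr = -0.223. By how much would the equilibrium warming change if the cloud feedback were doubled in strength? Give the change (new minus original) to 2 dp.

Original: g = 0.2431, ΔT = 1.8/(1−0.2431) = 2.3781 °C.
With doubled cloud: g' = 0.2532, ΔT' = 1.8/(1−0.2532) = 2.4103 °C.
Change = 2.4103 − 2.3781 = 0.03 °C.

0.03 °C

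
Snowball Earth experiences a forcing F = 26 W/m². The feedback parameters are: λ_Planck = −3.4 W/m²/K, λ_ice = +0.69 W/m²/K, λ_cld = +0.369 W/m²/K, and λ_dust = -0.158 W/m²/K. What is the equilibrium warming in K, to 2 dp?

10.40 K

Net feedback parameter λ = (−3.4) + (+0.69) + (+0.369) + (-0.158) = -2.499 W/m²/K.
ΔT = −F/λ = −26/(-2.499) = 10.40 K.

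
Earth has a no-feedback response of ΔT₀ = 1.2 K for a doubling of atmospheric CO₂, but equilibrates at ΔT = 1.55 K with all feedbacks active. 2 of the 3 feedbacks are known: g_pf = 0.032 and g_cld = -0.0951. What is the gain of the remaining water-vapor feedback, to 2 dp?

0.29

Amplification A = ΔT/ΔT₀ = 1.55/1.2 = 1.292.
Total gain g = 1 − 1/A = 1 − 1/1.292 = 0.226.
Known gains sum to 0.032 − 0.0951 = -0.0631.
g_wv = 0.226 + 0.0631 = 0.29.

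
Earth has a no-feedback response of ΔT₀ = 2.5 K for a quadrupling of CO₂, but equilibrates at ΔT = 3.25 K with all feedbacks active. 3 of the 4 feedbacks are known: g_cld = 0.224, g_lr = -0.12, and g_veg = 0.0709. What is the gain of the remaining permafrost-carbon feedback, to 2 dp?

0.06

Amplification A = ΔT/ΔT₀ = 3.25/2.5 = 1.3.
Total gain g = 1 − 1/A = 1 − 1/1.3 = 0.2308.
Known gains sum to 0.224 − 0.12 + 0.0709 = 0.1749.
g_pf = 0.2308 − 0.1749 = 0.06.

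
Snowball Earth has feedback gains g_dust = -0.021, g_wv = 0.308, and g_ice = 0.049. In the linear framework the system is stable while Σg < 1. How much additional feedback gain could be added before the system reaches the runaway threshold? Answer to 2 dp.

0.66

Current total gain = -0.021 + 0.308 + 0.049 = 0.336.
Margin to runaway = 1 − 0.336 = 0.66.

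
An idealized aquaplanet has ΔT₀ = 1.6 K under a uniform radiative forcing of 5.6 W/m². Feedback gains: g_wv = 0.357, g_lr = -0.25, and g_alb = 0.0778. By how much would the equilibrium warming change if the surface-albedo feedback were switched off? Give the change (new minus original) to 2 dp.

-0.17 K

Original: g = 0.1848, ΔT = 1.6/(1−0.1848) = 1.9627 K.
Without surface-albedo: g' = 0.107, ΔT' = 1.6/(1−0.107) = 1.7917 K.
Change = 1.7917 − 1.9627 = -0.17 K.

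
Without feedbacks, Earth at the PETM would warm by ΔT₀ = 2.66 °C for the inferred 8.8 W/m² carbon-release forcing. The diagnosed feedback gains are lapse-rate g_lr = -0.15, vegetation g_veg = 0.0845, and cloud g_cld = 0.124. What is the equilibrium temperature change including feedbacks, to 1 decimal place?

Total gain g = -0.15 + 0.0845 + 0.124 = 0.0585.
Amplification A = 1/(1 − 0.0585) = 1.062.
ΔT = 2.66 × 1.062 = 2.8 °C.

2.8 °C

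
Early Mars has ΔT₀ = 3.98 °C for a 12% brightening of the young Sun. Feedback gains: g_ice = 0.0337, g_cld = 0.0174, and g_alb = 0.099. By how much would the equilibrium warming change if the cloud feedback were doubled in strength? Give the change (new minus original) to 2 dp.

0.10 °C

Original: g = 0.1501, ΔT = 3.98/(1−0.1501) = 4.6829 °C.
With doubled cloud: g' = 0.1675, ΔT' = 3.98/(1−0.1675) = 4.7808 °C.
Change = 4.7808 − 4.6829 = 0.10 °C.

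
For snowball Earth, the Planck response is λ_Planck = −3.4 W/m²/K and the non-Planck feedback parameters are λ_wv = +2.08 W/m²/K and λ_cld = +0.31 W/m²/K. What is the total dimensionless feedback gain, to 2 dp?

0.70

Convert to gains: g_wv = 2.08/3.4 = 0.6118; g_cld = 0.31/3.4 = 0.09118.
Total gain g = 0.70298.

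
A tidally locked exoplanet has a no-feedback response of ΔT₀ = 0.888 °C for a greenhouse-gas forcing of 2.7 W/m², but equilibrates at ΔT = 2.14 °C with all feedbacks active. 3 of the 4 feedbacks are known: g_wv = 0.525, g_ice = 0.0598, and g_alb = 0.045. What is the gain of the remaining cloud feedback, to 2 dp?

Amplification A = ΔT/ΔT₀ = 2.14/0.888 = 2.41.
Total gain g = 1 − 1/A = 1 − 1/2.41 = 0.5851.
Known gains sum to 0.525 + 0.0598 + 0.045 = 0.6298.
g_cld = 0.5851 − 0.6298 = -0.04.

-0.04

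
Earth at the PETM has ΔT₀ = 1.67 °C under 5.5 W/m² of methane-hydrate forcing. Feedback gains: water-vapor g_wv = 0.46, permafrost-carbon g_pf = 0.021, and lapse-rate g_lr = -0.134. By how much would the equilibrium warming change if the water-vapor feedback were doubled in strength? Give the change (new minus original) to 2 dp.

Original: g = 0.347, ΔT = 1.67/(1−0.347) = 2.5574 °C.
With doubled water-vapor: g' = 0.807, ΔT' = 1.67/(1−0.807) = 8.6528 °C.
Change = 8.6528 − 2.5574 = 6.10 °C.

6.10 °C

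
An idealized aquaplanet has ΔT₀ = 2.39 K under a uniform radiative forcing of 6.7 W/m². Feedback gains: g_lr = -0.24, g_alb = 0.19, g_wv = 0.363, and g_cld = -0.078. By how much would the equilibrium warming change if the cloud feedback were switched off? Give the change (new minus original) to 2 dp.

0.35 K

Original: g = 0.235, ΔT = 2.39/(1−0.235) = 3.1242 K.
Without cloud: g' = 0.313, ΔT' = 2.39/(1−0.313) = 3.4789 K.
Change = 3.4789 − 3.1242 = 0.35 K.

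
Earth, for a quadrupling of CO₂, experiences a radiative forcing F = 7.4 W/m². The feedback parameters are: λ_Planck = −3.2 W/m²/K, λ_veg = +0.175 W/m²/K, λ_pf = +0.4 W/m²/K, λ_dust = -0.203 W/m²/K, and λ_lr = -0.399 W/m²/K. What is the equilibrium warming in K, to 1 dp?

2.3 K

Net feedback parameter λ = (−3.2) + (+0.175) + (+0.4) + (-0.203) + (-0.399) = -3.227 W/m²/K.
ΔT = −F/λ = −7.4/(-3.227) = 2.3 K.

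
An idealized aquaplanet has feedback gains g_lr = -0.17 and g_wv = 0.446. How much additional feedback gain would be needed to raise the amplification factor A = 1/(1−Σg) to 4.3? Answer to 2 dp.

0.49

Current total gain = 0.276.
Target gain for A = 4.3: g* = 1 − 1/4.3 = 0.7674.
Additional gain needed = 0.7674 − 0.276 = 0.49.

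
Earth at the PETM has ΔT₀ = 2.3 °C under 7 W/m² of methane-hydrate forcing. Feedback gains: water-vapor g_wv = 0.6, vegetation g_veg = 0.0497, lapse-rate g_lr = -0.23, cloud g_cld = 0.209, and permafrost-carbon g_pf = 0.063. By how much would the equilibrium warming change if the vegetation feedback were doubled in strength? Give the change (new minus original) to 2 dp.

Original: g = 0.6917, ΔT = 2.3/(1−0.6917) = 7.4603 °C.
With doubled vegetation: g' = 0.7414, ΔT' = 2.3/(1−0.7414) = 8.8940 °C.
Change = 8.8940 − 7.4603 = 1.43 °C.

1.43 °C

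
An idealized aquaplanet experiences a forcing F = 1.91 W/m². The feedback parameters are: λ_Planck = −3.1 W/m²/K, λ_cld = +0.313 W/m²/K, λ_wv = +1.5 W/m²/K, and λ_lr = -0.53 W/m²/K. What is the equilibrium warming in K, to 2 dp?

Net feedback parameter λ = (−3.1) + (+0.313) + (+1.5) + (-0.53) = -1.817 W/m²/K.
ΔT = −F/λ = −1.91/(-1.817) = 1.05 K.

1.05 K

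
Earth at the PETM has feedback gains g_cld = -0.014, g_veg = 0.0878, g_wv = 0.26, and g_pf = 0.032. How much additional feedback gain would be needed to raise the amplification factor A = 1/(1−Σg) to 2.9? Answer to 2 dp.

Current total gain = 0.3658.
Target gain for A = 2.9: g* = 1 − 1/2.9 = 0.6552.
Additional gain needed = 0.6552 − 0.3658 = 0.29.

0.29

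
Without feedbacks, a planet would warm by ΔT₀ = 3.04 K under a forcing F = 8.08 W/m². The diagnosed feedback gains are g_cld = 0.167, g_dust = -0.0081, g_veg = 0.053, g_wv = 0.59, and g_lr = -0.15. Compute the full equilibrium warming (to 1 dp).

Total gain g = 0.167 − 0.0081 + 0.053 + 0.59 − 0.15 = 0.6519.
Amplification A = 1/(1 − 0.6519) = 2.873.
ΔT = 3.04 × 2.873 = 8.7 K.

8.7 K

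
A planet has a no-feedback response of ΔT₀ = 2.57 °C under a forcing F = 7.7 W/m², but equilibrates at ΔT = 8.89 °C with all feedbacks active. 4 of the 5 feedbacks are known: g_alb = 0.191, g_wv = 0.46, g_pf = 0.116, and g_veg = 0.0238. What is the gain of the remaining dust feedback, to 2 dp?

-0.08

Amplification A = ΔT/ΔT₀ = 8.89/2.57 = 3.459.
Total gain g = 1 − 1/A = 1 − 1/3.459 = 0.7109.
Known gains sum to 0.191 + 0.46 + 0.116 + 0.0238 = 0.7908.
g_dust = 0.7109 − 0.7908 = -0.08.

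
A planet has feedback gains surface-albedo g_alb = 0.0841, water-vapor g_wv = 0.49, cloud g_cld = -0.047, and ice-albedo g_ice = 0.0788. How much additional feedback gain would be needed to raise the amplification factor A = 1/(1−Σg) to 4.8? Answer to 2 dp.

0.19

Current total gain = 0.6059.
Target gain for A = 4.8: g* = 1 − 1/4.8 = 0.7917.
Additional gain needed = 0.7917 − 0.6059 = 0.19.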